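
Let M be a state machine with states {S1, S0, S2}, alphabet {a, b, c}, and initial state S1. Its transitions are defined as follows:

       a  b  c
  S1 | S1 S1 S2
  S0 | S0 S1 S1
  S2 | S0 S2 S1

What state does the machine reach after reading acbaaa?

start at S1
read 'a': S1 → S1
read 'c': S1 → S2
read 'b': S2 → S2
read 'a': S2 → S0
read 'a': S0 → S0
read 'a': S0 → S0

S0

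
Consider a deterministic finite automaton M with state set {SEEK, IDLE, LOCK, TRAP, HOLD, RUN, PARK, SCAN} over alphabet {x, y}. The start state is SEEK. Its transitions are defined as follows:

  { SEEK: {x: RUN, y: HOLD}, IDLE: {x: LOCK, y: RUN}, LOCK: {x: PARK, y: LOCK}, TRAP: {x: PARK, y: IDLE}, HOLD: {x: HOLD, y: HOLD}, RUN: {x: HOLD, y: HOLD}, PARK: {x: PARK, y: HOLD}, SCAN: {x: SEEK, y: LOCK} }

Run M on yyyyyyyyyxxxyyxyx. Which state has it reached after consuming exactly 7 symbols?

HOLD

SEEK → HOLD → HOLD → HOLD → HOLD → HOLD → HOLD → HOLD
After 7 symbols: HOLD.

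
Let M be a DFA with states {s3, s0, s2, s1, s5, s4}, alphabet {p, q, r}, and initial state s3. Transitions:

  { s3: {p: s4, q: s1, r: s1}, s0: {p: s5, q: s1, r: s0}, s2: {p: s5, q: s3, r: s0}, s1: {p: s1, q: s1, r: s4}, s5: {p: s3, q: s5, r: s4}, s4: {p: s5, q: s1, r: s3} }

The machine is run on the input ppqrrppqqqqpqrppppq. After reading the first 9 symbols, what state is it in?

s5

start at s3
read 'p': s3 → s4
read 'p': s4 → s5
read 'q': s5 → s5
read 'r': s5 → s4
read 'r': s4 → s3
read 'p': s3 → s4
read 'p': s4 → s5
read 'q': s5 → s5
read 'q': s5 → s5
After 9 symbols: s5.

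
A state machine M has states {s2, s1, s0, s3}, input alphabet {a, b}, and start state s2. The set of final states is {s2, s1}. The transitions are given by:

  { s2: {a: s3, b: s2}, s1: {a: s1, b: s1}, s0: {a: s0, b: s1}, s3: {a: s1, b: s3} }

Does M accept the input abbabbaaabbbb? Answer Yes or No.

start at s2
read 'a': s2 → s3
read 'b': s3 → s3
read 'b': s3 → s3
read 'a': s3 → s1
read 'b': s1 → s1
read 'b': s1 → s1
read 'a': s1 → s1
read 'a': s1 → s1
read 'a': s1 → s1
read 'b': s1 → s1
read 'b': s1 → s1
read 'b': s1 → s1
read 'b': s1 → s1
End state s1 is accepting.

Yes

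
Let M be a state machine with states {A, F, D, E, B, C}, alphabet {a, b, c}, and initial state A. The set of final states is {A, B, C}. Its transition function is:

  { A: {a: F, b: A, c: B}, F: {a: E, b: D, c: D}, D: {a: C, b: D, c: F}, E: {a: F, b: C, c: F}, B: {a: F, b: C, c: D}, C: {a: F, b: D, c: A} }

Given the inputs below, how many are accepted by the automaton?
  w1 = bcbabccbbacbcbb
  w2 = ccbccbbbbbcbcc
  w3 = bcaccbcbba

w1:
  start at A
  read 'b': A → A
  read 'c': A → B
  read 'b': B → C
  read 'a': C → F
  read 'b': F → D
  read 'c': D → F
  read 'c': F → D
  read 'b': D → D
  read 'b': D → D
  read 'a': D → C
  read 'c': C → A
  read 'b': A → A
  read 'c': A → B
  read 'b': B → C
  read 'b': C → D
  end D, rejected
w2:
  start at A
  read 'c': A → B
  read 'c': B → D
  read 'b': D → D
  read 'c': D → F
  read 'c': F → D
  read 'b': D → D
  read 'b': D → D
  read 'b': D → D
  read 'b': D → D
  read 'b': D → D
  read 'c': D → F
  read 'b': F → D
  read 'c': D → F
  read 'c': F → D
  end D, rejected
w3:
  start at A
  read 'b': A → A
  read 'c': A → B
  read 'a': B → F
  read 'c': F → D
  read 'c': D → F
  read 'b': F → D
  read 'c': D → F
  read 'b': F → D
  read 'b': D → D
  read 'a': D → C
  end C, accepted

1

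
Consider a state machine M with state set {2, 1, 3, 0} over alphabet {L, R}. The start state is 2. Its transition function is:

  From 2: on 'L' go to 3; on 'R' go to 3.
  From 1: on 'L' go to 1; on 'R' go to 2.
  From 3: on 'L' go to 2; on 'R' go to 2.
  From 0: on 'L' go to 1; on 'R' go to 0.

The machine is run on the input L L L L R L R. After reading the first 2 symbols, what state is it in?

2

start at 2
read 'L': 2 → 3
read 'L': 3 → 2
After 2 symbols: 2.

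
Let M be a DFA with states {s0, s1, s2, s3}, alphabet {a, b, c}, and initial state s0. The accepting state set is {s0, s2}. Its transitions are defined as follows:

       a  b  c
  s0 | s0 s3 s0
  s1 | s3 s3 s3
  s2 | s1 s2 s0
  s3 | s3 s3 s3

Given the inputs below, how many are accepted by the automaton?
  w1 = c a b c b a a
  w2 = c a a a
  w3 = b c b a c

w1: Trace: s0 -c-> s0 -a-> s0 -b-> s3 -c-> s3 -b-> s3 -a-> s3 -a-> s3  → end s3, rejected
w2: Trace: s0 -c-> s0 -a-> s0 -a-> s0 -a-> s0  → end s0, accepted
w3: Trace: s0 -b-> s3 -c-> s3 -b-> s3 -a-> s3 -c-> s3  → end s3, rejected

1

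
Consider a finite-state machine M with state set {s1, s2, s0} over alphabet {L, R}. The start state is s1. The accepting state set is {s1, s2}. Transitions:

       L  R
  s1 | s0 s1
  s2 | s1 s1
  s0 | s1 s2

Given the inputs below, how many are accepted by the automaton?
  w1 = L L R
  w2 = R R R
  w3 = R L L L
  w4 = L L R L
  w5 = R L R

3

w1:
  start at s1
  read 'L': s1 → s0
  read 'L': s0 → s1
  read 'R': s1 → s1
  end s1, accepted
w2:
  start at s1
  read 'R': s1 → s1
  read 'R': s1 → s1
  read 'R': s1 → s1
  end s1, accepted
w3:
  start at s1
  read 'R': s1 → s1
  read 'L': s1 → s0
  read 'L': s0 → s1
  read 'L': s1 → s0
  end s0, rejected
w4:
  start at s1
  read 'L': s1 → s0
  read 'L': s0 → s1
  read 'R': s1 → s1
  read 'L': s1 → s0
  end s0, rejected
w5:
  start at s1
  read 'R': s1 → s1
  read 'L': s1 → s0
  read 'R': s0 → s2
  end s2, accepted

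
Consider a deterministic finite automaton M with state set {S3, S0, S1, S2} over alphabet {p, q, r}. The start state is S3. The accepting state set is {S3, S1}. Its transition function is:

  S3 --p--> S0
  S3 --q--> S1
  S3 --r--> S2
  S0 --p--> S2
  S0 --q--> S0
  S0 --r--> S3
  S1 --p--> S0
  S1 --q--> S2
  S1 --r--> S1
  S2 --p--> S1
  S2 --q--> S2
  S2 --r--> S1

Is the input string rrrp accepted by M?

No

start at S3
read 'r': S3 → S2
read 'r': S2 → S1
read 'r': S1 → S1
read 'p': S1 → S0
End state S0 is not accepting.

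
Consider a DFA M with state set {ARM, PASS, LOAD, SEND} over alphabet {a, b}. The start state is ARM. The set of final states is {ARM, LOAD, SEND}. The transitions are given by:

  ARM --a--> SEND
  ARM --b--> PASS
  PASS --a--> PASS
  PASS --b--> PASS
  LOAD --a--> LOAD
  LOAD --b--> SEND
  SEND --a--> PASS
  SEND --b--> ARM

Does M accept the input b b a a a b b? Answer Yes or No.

No

start at ARM
read 'b': ARM → PASS
read 'b': PASS → PASS
read 'a': PASS → PASS
read 'a': PASS → PASS
read 'a': PASS → PASS
read 'b': PASS → PASS
read 'b': PASS → PASS
End state PASS is not accepting.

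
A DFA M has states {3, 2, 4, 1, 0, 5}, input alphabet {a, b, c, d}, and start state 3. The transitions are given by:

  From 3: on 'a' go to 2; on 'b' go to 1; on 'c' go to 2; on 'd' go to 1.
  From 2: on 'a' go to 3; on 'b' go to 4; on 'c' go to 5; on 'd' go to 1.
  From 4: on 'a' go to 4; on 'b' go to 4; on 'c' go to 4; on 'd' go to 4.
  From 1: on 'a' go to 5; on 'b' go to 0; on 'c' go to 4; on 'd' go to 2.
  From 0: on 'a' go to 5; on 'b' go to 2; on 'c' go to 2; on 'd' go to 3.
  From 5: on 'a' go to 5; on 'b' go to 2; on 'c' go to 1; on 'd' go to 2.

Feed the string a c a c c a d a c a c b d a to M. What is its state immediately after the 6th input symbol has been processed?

4

Trace: 3 -a-> 2 -c-> 5 -a-> 5 -c-> 1 -c-> 4 -a-> 4
After 6 symbols: 4.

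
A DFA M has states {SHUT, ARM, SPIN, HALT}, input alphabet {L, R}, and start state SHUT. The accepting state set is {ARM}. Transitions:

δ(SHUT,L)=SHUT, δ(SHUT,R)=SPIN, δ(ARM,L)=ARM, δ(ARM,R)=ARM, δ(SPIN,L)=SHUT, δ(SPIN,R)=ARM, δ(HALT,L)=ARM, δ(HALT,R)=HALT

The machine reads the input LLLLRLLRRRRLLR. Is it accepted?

Yes

SHUT → SHUT → SHUT → SHUT → SHUT → SPIN → SHUT → SHUT → SPIN → ARM → ARM → ARM → ARM → ARM → ARM
End state ARM is accepting.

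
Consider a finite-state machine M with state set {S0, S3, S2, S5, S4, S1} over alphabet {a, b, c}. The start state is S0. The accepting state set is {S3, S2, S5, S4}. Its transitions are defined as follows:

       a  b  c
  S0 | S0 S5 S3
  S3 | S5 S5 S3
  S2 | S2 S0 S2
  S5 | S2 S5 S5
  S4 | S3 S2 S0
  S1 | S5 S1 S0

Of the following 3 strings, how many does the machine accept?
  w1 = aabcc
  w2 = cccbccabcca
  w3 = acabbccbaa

w1:
  start at S0
  read 'a': S0 → S0
  read 'a': S0 → S0
  read 'b': S0 → S5
  read 'c': S5 → S5
  read 'c': S5 → S5
  end S5, accepted
w2:
  start at S0
  read 'c': S0 → S3
  read 'c': S3 → S3
  read 'c': S3 → S3
  read 'b': S3 → S5
  read 'c': S5 → S5
  read 'c': S5 → S5
  read 'a': S5 → S2
  read 'b': S2 → S0
  read 'c': S0 → S3
  read 'c': S3 → S3
  read 'a': S3 → S5
  end S5, accepted
w3:
  start at S0
  read 'a': S0 → S0
  read 'c': S0 → S3
  read 'a': S3 → S5
  read 'b': S5 → S5
  read 'b': S5 → S5
  read 'c': S5 → S5
  read 'c': S5 → S5
  read 'b': S5 → S5
  read 'a': S5 → S2
  read 'a': S2 → S2
  end S2, accepted

3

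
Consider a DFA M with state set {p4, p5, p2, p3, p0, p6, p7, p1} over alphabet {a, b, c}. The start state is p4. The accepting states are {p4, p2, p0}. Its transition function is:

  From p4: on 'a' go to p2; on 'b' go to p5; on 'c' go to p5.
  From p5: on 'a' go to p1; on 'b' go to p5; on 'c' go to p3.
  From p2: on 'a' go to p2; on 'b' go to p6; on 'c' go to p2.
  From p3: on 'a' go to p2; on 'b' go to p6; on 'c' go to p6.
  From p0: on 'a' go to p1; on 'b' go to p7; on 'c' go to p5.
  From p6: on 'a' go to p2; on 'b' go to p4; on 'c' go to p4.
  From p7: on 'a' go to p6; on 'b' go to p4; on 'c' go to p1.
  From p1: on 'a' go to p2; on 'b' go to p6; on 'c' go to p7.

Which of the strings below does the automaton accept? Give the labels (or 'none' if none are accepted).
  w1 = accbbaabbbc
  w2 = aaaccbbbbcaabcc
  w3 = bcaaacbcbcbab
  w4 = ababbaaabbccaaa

w4

w1: Trace: p4 -a-> p2 -c-> p2 -c-> p2 -b-> p6 -b-> p4 -a-> p2 -a-> p2 -b-> p6 -b-> p4 -b-> p5 -c-> p3  → end p3, rejected
w2: Trace: p4 -a-> p2 -a-> p2 -a-> p2 -c-> p2 -c-> p2 -b-> p6 -b-> p4 -b-> p5 -b-> p5 -c-> p3 -a-> p2 -a-> p2 -b-> p6 -c-> p4 -c-> p5  → end p5, rejected
w3: Trace: p4 -b-> p5 -c-> p3 -a-> p2 -a-> p2 -a-> p2 -c-> p2 -b-> p6 -c-> p4 -b-> p5 -c-> p3 -b-> p6 -a-> p2 -b-> p6  → end p6, rejected
w4: Trace: p4 -a-> p2 -b-> p6 -a-> p2 -b-> p6 -b-> p4 -a-> p2 -a-> p2 -a-> p2 -b-> p6 -b-> p4 -c-> p5 -c-> p3 -a-> p2 -a-> p2 -a-> p2  → end p2, accepted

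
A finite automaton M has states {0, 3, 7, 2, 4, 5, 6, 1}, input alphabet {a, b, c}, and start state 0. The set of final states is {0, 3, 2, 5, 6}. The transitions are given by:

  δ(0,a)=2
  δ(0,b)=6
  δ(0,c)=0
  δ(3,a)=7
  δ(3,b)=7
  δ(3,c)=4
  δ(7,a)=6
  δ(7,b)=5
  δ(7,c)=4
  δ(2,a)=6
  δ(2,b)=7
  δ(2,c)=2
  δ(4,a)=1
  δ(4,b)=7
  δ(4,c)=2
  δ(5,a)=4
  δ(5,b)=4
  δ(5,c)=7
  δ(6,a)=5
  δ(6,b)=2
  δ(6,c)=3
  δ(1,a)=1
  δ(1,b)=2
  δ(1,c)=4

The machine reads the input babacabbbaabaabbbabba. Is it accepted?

0 → 6 → 5 → 4 → 1 → 4 → 1 → 2 → 7 → 5 → 4 → 1 → 2 → 6 → 5 → 4 → 7 → 5 → 4 → 7 → 5 → 4
End state 4 is not accepting.

No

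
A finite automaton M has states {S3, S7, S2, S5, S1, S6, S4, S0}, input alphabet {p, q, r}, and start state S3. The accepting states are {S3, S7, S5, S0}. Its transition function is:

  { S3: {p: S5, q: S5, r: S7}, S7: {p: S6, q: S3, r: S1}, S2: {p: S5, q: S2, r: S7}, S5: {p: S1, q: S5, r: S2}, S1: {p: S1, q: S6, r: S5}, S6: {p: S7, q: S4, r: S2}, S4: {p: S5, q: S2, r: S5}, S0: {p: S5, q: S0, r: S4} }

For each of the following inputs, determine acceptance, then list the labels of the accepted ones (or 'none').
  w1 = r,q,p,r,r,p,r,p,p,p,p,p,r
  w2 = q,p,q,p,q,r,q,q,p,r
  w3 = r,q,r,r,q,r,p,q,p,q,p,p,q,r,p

w1, w2

w1:
  start at S3
  read 'r': S3 → S7
  read 'q': S7 → S3
  read 'p': S3 → S5
  read 'r': S5 → S2
  read 'r': S2 → S7
  read 'p': S7 → S6
  read 'r': S6 → S2
  read 'p': S2 → S5
  read 'p': S5 → S1
  read 'p': S1 → S1
  read 'p': S1 → S1
  read 'p': S1 → S1
  read 'r': S1 → S5
  end S5, accepted
w2:
  start at S3
  read 'q': S3 → S5
  read 'p': S5 → S1
  read 'q': S1 → S6
  read 'p': S6 → S7
  read 'q': S7 → S3
  read 'r': S3 → S7
  read 'q': S7 → S3
  read 'q': S3 → S5
  read 'p': S5 → S1
  read 'r': S1 → S5
  end S5, accepted
w3:
  start at S3
  read 'r': S3 → S7
  read 'q': S7 → S3
  read 'r': S3 → S7
  read 'r': S7 → S1
  read 'q': S1 → S6
  read 'r': S6 → S2
  read 'p': S2 → S5
  read 'q': S5 → S5
  read 'p': S5 → S1
  read 'q': S1 → S6
  read 'p': S6 → S7
  read 'p': S7 → S6
  read 'q': S6 → S4
  read 'r': S4 → S5
  read 'p': S5 → S1
  end S1, rejected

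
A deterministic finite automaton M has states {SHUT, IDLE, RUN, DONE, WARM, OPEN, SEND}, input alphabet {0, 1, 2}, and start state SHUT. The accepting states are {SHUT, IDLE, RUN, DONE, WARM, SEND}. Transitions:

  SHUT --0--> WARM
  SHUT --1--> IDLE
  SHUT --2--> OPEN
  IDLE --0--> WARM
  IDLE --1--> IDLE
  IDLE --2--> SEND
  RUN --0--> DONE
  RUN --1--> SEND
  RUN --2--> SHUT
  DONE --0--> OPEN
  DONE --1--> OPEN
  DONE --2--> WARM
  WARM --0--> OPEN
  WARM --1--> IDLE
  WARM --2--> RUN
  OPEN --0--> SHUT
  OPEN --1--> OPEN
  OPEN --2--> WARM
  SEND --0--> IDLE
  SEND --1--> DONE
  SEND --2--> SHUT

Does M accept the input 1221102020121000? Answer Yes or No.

Yes

SHUT → IDLE → SEND → SHUT → IDLE → IDLE → WARM → RUN → DONE → WARM → OPEN → OPEN → WARM → IDLE → WARM → OPEN → SHUT
End state SHUT is accepting.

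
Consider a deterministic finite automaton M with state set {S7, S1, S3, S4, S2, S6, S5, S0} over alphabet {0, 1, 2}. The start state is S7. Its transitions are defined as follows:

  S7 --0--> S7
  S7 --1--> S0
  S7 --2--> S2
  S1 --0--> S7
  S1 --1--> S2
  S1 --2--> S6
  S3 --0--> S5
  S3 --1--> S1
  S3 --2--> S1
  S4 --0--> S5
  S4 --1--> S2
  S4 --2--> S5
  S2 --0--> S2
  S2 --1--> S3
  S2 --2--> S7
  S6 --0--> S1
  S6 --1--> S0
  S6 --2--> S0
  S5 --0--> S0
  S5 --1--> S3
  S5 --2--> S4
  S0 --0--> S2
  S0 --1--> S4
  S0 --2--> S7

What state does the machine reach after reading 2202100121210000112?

start at S7
read '2': S7 → S2
read '2': S2 → S7
read '0': S7 → S7
read '2': S7 → S2
read '1': S2 → S3
read '0': S3 → S5
read '0': S5 → S0
read '1': S0 → S4
read '2': S4 → S5
read '1': S5 → S3
read '2': S3 → S1
read '1': S1 → S2
read '0': S2 → S2
read '0': S2 → S2
read '0': S2 → S2
read '0': S2 → S2
read '1': S2 → S3
read '1': S3 → S1
read '2': S1 → S6

S6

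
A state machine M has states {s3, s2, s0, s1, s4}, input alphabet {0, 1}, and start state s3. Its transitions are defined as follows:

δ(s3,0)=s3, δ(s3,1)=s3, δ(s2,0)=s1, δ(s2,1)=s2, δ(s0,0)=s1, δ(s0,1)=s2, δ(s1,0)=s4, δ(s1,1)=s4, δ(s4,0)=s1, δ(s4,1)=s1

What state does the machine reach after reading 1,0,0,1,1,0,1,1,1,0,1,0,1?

s3 → s3 → s3 → s3 → s3 → s3 → s3 → s3 → s3 → s3 → s3 → s3 → s3 → s3

s3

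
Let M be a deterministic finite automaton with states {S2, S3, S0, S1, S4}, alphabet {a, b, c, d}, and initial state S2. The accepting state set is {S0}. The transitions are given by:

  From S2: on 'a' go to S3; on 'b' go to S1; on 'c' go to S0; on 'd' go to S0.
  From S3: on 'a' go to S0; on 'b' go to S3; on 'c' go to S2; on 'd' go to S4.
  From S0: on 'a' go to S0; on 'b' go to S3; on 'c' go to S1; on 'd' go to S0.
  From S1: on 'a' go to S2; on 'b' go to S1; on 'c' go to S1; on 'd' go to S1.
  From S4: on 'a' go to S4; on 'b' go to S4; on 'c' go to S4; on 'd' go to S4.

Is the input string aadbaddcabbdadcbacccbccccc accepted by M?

Trace: S2 -a-> S3 -a-> S0 -d-> S0 -b-> S3 -a-> S0 -d-> S0 -d-> S0 -c-> S1 -a-> S2 -b-> S1 -b-> S1 -d-> S1 -a-> S2 -d-> S0 -c-> S1 -b-> S1 -a-> S2 -c-> S0 -c-> S1 -c-> S1 -b-> S1 -c-> S1 -c-> S1 -c-> S1 -c-> S1 -c-> S1
End state S1 is not accepting.

No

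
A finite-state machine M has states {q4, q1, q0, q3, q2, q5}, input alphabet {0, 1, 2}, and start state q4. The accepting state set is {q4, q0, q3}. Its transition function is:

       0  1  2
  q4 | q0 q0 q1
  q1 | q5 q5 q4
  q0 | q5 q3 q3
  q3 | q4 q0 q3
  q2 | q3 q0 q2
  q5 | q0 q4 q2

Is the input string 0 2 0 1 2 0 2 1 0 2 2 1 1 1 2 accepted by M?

Trace: q4 -0-> q0 -2-> q3 -0-> q4 -1-> q0 -2-> q3 -0-> q4 -2-> q1 -1-> q5 -0-> q0 -2-> q3 -2-> q3 -1-> q0 -1-> q3 -1-> q0 -2-> q3
End state q3 is accepting.

Yes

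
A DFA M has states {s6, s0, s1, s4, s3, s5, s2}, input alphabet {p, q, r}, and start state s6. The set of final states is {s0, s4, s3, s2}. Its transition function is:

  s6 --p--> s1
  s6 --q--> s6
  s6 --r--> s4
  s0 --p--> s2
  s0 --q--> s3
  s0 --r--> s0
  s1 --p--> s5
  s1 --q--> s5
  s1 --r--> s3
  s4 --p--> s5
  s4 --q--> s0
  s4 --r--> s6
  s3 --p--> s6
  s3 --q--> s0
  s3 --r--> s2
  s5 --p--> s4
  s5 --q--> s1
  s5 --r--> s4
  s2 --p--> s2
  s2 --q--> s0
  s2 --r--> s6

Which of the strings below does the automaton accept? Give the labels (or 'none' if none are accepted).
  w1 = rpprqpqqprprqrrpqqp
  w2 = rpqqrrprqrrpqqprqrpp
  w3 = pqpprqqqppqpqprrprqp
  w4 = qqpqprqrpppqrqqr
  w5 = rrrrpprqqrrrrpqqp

w1:
  start at s6
  read 'r': s6 → s4
  read 'p': s4 → s5
  read 'p': s5 → s4
  read 'r': s4 → s6
  read 'q': s6 → s6
  read 'p': s6 → s1
  read 'q': s1 → s5
  read 'q': s5 → s1
  read 'p': s1 → s5
  read 'r': s5 → s4
  read 'p': s4 → s5
  read 'r': s5 → s4
  read 'q': s4 → s0
  read 'r': s0 → s0
  read 'r': s0 → s0
  read 'p': s0 → s2
  read 'q': s2 → s0
  read 'q': s0 → s3
  read 'p': s3 → s6
  end s6, rejected
w2:
  start at s6
  read 'r': s6 → s4
  read 'p': s4 → s5
  read 'q': s5 → s1
  read 'q': s1 → s5
  read 'r': s5 → s4
  read 'r': s4 → s6
  read 'p': s6 → s1
  read 'r': s1 → s3
  read 'q': s3 → s0
  read 'r': s0 → s0
  read 'r': s0 → s0
  read 'p': s0 → s2
  read 'q': s2 → s0
  read 'q': s0 → s3
  read 'p': s3 → s6
  read 'r': s6 → s4
  read 'q': s4 → s0
  read 'r': s0 → s0
  read 'p': s0 → s2
  read 'p': s2 → s2
  end s2, accepted
w3:
  start at s6
  read 'p': s6 → s1
  read 'q': s1 → s5
  read 'p': s5 → s4
  read 'p': s4 → s5
  read 'r': s5 → s4
  read 'q': s4 → s0
  read 'q': s0 → s3
  read 'q': s3 → s0
  read 'p': s0 → s2
  read 'p': s2 → s2
  read 'q': s2 → s0
  read 'p': s0 → s2
  read 'q': s2 → s0
  read 'p': s0 → s2
  read 'r': s2 → s6
  read 'r': s6 → s4
  read 'p': s4 → s5
  read 'r': s5 → s4
  read 'q': s4 → s0
  read 'p': s0 → s2
  end s2, accepted
w4:
  start at s6
  read 'q': s6 → s6
  read 'q': s6 → s6
  read 'p': s6 → s1
  read 'q': s1 → s5
  read 'p': s5 → s4
  read 'r': s4 → s6
  read 'q': s6 → s6
  read 'r': s6 → s4
  read 'p': s4 → s5
  read 'p': s5 → s4
  read 'p': s4 → s5
  read 'q': s5 → s1
  read 'r': s1 → s3
  read 'q': s3 → s0
  read 'q': s0 → s3
  read 'r': s3 → s2
  end s2, accepted
w5:
  start at s6
  read 'r': s6 → s4
  read 'r': s4 → s6
  read 'r': s6 → s4
  read 'r': s4 → s6
  read 'p': s6 → s1
  read 'p': s1 → s5
  read 'r': s5 → s4
  read 'q': s4 → s0
  read 'q': s0 → s3
  read 'r': s3 → s2
  read 'r': s2 → s6
  read 'r': s6 → s4
  read 'r': s4 → s6
  read 'p': s6 → s1
  read 'q': s1 → s5
  read 'q': s5 → s1
  read 'p': s1 → s5
  end s5, rejected

w2, w3, w4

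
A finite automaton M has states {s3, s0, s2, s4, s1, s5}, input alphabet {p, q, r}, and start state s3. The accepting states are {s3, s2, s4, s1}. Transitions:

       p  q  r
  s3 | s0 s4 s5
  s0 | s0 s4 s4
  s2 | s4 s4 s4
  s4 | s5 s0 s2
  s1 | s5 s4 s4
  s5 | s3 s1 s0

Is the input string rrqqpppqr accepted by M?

start at s3
read 'r': s3 → s5
read 'r': s5 → s0
read 'q': s0 → s4
read 'q': s4 → s0
read 'p': s0 → s0
read 'p': s0 → s0
read 'p': s0 → s0
read 'q': s0 → s4
read 'r': s4 → s2
End state s2 is accepting.

Yes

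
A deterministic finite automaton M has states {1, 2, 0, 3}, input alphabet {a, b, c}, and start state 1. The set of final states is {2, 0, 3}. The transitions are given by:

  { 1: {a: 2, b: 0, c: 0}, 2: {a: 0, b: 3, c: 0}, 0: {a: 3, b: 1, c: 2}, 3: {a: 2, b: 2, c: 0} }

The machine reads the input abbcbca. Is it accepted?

Yes

Trace: 1 -a-> 2 -b-> 3 -b-> 2 -c-> 0 -b-> 1 -c-> 0 -a-> 3
End state 3 is accepting.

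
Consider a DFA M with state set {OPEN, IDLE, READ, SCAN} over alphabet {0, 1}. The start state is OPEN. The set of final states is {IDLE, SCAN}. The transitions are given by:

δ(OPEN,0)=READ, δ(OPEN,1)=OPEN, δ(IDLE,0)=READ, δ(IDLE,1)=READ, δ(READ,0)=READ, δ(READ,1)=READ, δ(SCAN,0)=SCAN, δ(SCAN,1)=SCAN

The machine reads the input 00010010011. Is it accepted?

No

start at OPEN
read '0': OPEN → READ
read '0': READ → READ
read '0': READ → READ
read '1': READ → READ
read '0': READ → READ
read '0': READ → READ
read '1': READ → READ
read '0': READ → READ
read '0': READ → READ
read '1': READ → READ
read '1': READ → READ
End state READ is not accepting.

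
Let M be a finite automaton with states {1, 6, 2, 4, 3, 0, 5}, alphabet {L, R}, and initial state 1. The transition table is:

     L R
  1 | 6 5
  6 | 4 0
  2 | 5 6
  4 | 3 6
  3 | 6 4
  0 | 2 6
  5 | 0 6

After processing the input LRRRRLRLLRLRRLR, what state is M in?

start at 1
read 'L': 1 → 6
read 'R': 6 → 0
read 'R': 0 → 6
read 'R': 6 → 0
read 'R': 0 → 6
read 'L': 6 → 4
read 'R': 4 → 6
read 'L': 6 → 4
read 'L': 4 → 3
read 'R': 3 → 4
read 'L': 4 → 3
read 'R': 3 → 4
read 'R': 4 → 6
read 'L': 6 → 4
read 'R': 4 → 6

6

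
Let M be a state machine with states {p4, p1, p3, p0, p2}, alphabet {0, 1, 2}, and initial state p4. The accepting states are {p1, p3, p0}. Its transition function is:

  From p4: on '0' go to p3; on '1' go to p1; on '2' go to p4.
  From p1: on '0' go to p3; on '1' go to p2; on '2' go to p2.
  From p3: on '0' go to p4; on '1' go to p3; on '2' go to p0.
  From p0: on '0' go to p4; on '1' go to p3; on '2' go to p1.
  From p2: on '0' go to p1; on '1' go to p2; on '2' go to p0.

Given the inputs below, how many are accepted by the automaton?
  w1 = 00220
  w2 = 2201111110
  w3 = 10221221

1

w1:
  start at p4
  read '0': p4 → p3
  read '0': p3 → p4
  read '2': p4 → p4
  read '2': p4 → p4
  read '0': p4 → p3
  end p3, accepted
w2:
  start at p4
  read '2': p4 → p4
  read '2': p4 → p4
  read '0': p4 → p3
  read '1': p3 → p3
  read '1': p3 → p3
  read '1': p3 → p3
  read '1': p3 → p3
  read '1': p3 → p3
  read '1': p3 → p3
  read '0': p3 → p4
  end p4, rejected
w3:
  start at p4
  read '1': p4 → p1
  read '0': p1 → p3
  read '2': p3 → p0
  read '2': p0 → p1
  read '1': p1 → p2
  read '2': p2 → p0
  read '2': p0 → p1
  read '1': p1 → p2
  end p2, rejected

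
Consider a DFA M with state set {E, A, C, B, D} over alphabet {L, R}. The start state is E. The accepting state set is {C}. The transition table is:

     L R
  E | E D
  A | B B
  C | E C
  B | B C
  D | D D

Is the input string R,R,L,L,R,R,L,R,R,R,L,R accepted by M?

E → D → D → D → D → D → D → D → D → D → D → D → D
End state D is not accepting.

No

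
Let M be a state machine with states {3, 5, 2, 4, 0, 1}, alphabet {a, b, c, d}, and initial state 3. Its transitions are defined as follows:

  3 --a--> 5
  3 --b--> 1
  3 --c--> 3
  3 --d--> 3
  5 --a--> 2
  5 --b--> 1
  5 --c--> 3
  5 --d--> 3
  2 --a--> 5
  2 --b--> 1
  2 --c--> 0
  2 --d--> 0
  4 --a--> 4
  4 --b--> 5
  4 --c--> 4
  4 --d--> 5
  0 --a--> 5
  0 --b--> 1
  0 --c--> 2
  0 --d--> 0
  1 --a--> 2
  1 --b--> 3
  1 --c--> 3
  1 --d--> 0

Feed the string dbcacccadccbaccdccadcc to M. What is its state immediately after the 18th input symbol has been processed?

0

3 → 3 → 1 → 3 → 5 → 3 → 3 → 3 → 5 → 3 → 3 → 3 → 1 → 2 → 0 → 2 → 0 → 2 → 0
After 18 symbols: 0.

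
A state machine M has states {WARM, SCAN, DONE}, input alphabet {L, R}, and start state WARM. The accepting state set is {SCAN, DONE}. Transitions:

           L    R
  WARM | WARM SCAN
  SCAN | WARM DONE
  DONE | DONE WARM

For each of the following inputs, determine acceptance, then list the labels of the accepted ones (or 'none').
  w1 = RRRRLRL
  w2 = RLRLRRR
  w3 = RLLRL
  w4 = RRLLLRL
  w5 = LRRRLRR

w1:
  start at WARM
  read 'R': WARM → SCAN
  read 'R': SCAN → DONE
  read 'R': DONE → WARM
  read 'R': WARM → SCAN
  read 'L': SCAN → WARM
  read 'R': WARM → SCAN
  read 'L': SCAN → WARM
  end WARM, rejected
w2:
  start at WARM
  read 'R': WARM → SCAN
  read 'L': SCAN → WARM
  read 'R': WARM → SCAN
  read 'L': SCAN → WARM
  read 'R': WARM → SCAN
  read 'R': SCAN → DONE
  read 'R': DONE → WARM
  end WARM, rejected
w3:
  start at WARM
  read 'R': WARM → SCAN
  read 'L': SCAN → WARM
  read 'L': WARM → WARM
  read 'R': WARM → SCAN
  read 'L': SCAN → WARM
  end WARM, rejected
w4:
  start at WARM
  read 'R': WARM → SCAN
  read 'R': SCAN → DONE
  read 'L': DONE → DONE
  read 'L': DONE → DONE
  read 'L': DONE → DONE
  read 'R': DONE → WARM
  read 'L': WARM → WARM
  end WARM, rejected
w5:
  start at WARM
  read 'L': WARM → WARM
  read 'R': WARM → SCAN
  read 'R': SCAN → DONE
  read 'R': DONE → WARM
  read 'L': WARM → WARM
  read 'R': WARM → SCAN
  read 'R': SCAN → DONE
  end DONE, accepted

w5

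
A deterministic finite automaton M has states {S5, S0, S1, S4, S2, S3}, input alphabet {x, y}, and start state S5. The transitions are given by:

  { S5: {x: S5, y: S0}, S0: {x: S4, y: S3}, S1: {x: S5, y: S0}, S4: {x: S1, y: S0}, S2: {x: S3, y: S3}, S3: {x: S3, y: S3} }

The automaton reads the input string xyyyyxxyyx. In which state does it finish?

S3

Trace: S5 -x-> S5 -y-> S0 -y-> S3 -y-> S3 -y-> S3 -x-> S3 -x-> S3 -y-> S3 -y-> S3 -x-> S3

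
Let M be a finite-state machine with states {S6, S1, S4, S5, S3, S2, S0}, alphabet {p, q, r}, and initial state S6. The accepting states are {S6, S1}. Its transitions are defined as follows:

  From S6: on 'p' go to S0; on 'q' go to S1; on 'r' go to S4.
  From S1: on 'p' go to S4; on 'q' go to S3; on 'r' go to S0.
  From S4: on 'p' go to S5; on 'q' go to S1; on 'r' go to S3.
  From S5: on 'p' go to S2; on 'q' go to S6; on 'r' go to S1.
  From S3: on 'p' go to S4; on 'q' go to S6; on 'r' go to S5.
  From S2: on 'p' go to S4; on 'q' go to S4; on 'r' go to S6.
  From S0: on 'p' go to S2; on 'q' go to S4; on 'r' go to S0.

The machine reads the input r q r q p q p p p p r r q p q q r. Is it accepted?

No

start at S6
read 'r': S6 → S4
read 'q': S4 → S1
read 'r': S1 → S0
read 'q': S0 → S4
read 'p': S4 → S5
read 'q': S5 → S6
read 'p': S6 → S0
read 'p': S0 → S2
read 'p': S2 → S4
read 'p': S4 → S5
read 'r': S5 → S1
read 'r': S1 → S0
read 'q': S0 → S4
read 'p': S4 → S5
read 'q': S5 → S6
read 'q': S6 → S1
read 'r': S1 → S0
End state S0 is not accepting.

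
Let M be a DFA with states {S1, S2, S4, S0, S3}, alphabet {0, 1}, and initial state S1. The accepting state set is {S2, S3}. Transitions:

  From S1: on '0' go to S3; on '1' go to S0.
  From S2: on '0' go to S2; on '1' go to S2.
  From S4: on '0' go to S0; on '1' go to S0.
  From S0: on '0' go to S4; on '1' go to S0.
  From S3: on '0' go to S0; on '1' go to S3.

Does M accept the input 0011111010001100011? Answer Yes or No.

No

start at S1
read '0': S1 → S3
read '0': S3 → S0
read '1': S0 → S0
read '1': S0 → S0
read '1': S0 → S0
read '1': S0 → S0
read '1': S0 → S0
read '0': S0 → S4
read '1': S4 → S0
read '0': S0 → S4
read '0': S4 → S0
read '0': S0 → S4
read '1': S4 → S0
read '1': S0 → S0
read '0': S0 → S4
read '0': S4 → S0
read '0': S0 → S4
read '1': S4 → S0
read '1': S0 → S0
End state S0 is not accepting.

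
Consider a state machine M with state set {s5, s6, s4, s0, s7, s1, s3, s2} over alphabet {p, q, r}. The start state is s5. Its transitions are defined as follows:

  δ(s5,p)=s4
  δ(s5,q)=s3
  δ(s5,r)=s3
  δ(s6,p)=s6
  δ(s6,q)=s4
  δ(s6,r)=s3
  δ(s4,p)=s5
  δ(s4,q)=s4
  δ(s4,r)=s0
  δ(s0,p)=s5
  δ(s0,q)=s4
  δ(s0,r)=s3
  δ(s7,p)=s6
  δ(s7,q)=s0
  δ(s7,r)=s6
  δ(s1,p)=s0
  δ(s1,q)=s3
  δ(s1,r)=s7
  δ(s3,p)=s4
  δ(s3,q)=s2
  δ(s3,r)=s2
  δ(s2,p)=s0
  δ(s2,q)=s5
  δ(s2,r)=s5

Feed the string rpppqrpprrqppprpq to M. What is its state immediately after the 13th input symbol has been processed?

s5 → s3 → s4 → s5 → s4 → s4 → s0 → s5 → s4 → s0 → s3 → s2 → s0 → s5
After 13 symbols: s5.

s5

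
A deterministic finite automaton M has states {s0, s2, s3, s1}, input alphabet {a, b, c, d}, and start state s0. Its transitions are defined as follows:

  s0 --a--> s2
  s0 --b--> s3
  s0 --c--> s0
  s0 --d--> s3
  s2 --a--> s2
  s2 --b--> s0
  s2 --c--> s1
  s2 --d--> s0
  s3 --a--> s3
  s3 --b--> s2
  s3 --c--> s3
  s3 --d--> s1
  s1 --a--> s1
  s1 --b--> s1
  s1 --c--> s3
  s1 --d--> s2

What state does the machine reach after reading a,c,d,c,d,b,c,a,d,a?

Trace: s0 -a-> s2 -c-> s1 -d-> s2 -c-> s1 -d-> s2 -b-> s0 -c-> s0 -a-> s2 -d-> s0 -a-> s2

s2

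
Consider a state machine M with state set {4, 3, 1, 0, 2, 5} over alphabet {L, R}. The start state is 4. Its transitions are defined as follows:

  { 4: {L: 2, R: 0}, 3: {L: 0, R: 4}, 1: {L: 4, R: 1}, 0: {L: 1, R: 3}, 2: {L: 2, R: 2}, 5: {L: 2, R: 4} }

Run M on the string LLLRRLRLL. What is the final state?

2

start at 4
read 'L': 4 → 2
read 'L': 2 → 2
read 'L': 2 → 2
read 'R': 2 → 2
read 'R': 2 → 2
read 'L': 2 → 2
read 'R': 2 → 2
read 'L': 2 → 2
read 'L': 2 → 2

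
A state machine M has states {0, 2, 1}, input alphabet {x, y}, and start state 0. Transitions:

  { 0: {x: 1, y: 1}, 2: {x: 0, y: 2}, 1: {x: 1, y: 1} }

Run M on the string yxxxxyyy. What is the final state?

Trace: 0 -y-> 1 -x-> 1 -x-> 1 -x-> 1 -x-> 1 -y-> 1 -y-> 1 -y-> 1

1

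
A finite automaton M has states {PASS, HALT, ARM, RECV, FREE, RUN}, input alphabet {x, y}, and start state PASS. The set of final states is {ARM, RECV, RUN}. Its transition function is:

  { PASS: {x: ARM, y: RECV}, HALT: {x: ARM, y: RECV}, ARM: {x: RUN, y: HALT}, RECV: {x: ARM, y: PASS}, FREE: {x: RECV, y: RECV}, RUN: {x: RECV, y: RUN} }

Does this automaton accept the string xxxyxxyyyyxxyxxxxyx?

start at PASS
read 'x': PASS → ARM
read 'x': ARM → RUN
read 'x': RUN → RECV
read 'y': RECV → PASS
read 'x': PASS → ARM
read 'x': ARM → RUN
read 'y': RUN → RUN
read 'y': RUN → RUN
read 'y': RUN → RUN
read 'y': RUN → RUN
read 'x': RUN → RECV
read 'x': RECV → ARM
read 'y': ARM → HALT
read 'x': HALT → ARM
read 'x': ARM → RUN
read 'x': RUN → RECV
read 'x': RECV → ARM
read 'y': ARM → HALT
read 'x': HALT → ARM
End state ARM is accepting.

Yes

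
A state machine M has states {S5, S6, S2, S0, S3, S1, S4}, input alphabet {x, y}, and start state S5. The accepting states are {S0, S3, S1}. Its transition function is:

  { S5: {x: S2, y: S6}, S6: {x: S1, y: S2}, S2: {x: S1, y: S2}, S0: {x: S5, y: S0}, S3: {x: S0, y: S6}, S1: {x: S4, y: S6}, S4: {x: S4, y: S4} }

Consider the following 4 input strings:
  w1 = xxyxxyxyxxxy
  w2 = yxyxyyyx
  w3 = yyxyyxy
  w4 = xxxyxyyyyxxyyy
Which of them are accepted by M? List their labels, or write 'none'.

w2

w1:
  start at S5
  read 'x': S5 → S2
  read 'x': S2 → S1
  read 'y': S1 → S6
  read 'x': S6 → S1
  read 'x': S1 → S4
  read 'y': S4 → S4
  read 'x': S4 → S4
  read 'y': S4 → S4
  read 'x': S4 → S4
  read 'x': S4 → S4
  read 'x': S4 → S4
  read 'y': S4 → S4
  end S4, rejected
w2:
  start at S5
  read 'y': S5 → S6
  read 'x': S6 → S1
  read 'y': S1 → S6
  read 'x': S6 → S1
  read 'y': S1 → S6
  read 'y': S6 → S2
  read 'y': S2 → S2
  read 'x': S2 → S1
  end S1, accepted
w3:
  start at S5
  read 'y': S5 → S6
  read 'y': S6 → S2
  read 'x': S2 → S1
  read 'y': S1 → S6
  read 'y': S6 → S2
  read 'x': S2 → S1
  read 'y': S1 → S6
  end S6, rejected
w4:
  start at S5
  read 'x': S5 → S2
  read 'x': S2 → S1
  read 'x': S1 → S4
  read 'y': S4 → S4
  read 'x': S4 → S4
  read 'y': S4 → S4
  read 'y': S4 → S4
  read 'y': S4 → S4
  read 'y': S4 → S4
  read 'x': S4 → S4
  read 'x': S4 → S4
  read 'y': S4 → S4
  read 'y': S4 → S4
  read 'y': S4 → S4
  end S4, rejected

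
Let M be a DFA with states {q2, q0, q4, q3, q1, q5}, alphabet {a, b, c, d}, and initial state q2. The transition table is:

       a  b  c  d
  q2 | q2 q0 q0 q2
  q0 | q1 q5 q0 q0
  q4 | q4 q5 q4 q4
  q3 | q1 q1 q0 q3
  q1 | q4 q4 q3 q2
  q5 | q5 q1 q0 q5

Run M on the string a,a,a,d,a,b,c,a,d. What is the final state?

Trace: q2 -a-> q2 -a-> q2 -a-> q2 -d-> q2 -a-> q2 -b-> q0 -c-> q0 -a-> q1 -d-> q2

q2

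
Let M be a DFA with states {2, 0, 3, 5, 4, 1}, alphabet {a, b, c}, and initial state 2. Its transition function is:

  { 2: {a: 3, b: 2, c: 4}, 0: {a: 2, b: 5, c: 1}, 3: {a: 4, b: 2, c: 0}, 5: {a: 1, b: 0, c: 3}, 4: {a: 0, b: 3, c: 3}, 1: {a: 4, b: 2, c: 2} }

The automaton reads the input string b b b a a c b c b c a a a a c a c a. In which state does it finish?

4

start at 2
read 'b': 2 → 2
read 'b': 2 → 2
read 'b': 2 → 2
read 'a': 2 → 3
read 'a': 3 → 4
read 'c': 4 → 3
read 'b': 3 → 2
read 'c': 2 → 4
read 'b': 4 → 3
read 'c': 3 → 0
read 'a': 0 → 2
read 'a': 2 → 3
read 'a': 3 → 4
read 'a': 4 → 0
read 'c': 0 → 1
read 'a': 1 → 4
read 'c': 4 → 3
read 'a': 3 → 4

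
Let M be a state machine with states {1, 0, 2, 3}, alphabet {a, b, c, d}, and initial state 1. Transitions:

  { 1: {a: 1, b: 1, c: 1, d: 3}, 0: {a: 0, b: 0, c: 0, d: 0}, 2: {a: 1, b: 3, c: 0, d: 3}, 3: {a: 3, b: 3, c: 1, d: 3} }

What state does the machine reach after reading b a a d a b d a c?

1 → 1 → 1 → 1 → 3 → 3 → 3 → 3 → 3 → 1

1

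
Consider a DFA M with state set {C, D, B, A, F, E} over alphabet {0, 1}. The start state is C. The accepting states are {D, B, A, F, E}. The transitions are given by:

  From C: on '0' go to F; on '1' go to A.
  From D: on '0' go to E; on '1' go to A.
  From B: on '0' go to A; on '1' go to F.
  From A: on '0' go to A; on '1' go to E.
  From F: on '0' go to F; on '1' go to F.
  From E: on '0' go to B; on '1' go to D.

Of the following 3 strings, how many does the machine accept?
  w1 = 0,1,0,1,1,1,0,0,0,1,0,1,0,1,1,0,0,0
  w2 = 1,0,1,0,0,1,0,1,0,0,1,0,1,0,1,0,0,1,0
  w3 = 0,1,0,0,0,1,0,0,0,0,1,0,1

3

w1: C → F → F → F → F → F → F → F → F → F → F → F → F → F → F → F → F → F → F  → end F, accepted
w2: C → A → A → E → B → A → E → B → F → F → F → F → F → F → F → F → F → F → F → F  → end F, accepted
w3: C → F → F → F → F → F → F → F → F → F → F → F → F → F  → end F, accepted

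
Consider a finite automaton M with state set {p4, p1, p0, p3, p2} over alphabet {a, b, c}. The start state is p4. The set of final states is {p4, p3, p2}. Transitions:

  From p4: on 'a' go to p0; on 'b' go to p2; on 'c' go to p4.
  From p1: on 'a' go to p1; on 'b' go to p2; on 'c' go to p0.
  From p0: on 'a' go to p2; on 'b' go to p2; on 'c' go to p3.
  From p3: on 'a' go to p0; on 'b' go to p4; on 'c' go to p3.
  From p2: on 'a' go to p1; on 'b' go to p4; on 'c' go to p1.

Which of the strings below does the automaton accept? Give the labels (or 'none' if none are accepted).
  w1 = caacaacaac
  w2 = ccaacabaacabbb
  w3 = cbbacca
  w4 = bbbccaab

w2, w4

w1: Trace: p4 -c-> p4 -a-> p0 -a-> p2 -c-> p1 -a-> p1 -a-> p1 -c-> p0 -a-> p2 -a-> p1 -c-> p0  → end p0, rejected
w2: Trace: p4 -c-> p4 -c-> p4 -a-> p0 -a-> p2 -c-> p1 -a-> p1 -b-> p2 -a-> p1 -a-> p1 -c-> p0 -a-> p2 -b-> p4 -b-> p2 -b-> p4  → end p4, accepted
w3: Trace: p4 -c-> p4 -b-> p2 -b-> p4 -a-> p0 -c-> p3 -c-> p3 -a-> p0  → end p0, rejected
w4: Trace: p4 -b-> p2 -b-> p4 -b-> p2 -c-> p1 -c-> p0 -a-> p2 -a-> p1 -b-> p2  → end p2, accepted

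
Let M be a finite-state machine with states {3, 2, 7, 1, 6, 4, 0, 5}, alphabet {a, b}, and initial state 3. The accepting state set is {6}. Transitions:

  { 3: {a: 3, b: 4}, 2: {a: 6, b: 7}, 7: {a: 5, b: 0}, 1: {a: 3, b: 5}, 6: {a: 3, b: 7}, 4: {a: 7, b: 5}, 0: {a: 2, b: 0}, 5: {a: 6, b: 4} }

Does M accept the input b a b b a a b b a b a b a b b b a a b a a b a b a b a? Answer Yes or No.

3 → 4 → 7 → 0 → 0 → 2 → 6 → 7 → 0 → 2 → 7 → 5 → 4 → 7 → 0 → 0 → 0 → 2 → 6 → 7 → 5 → 6 → 7 → 5 → 4 → 7 → 0 → 2
End state 2 is not accepting.

No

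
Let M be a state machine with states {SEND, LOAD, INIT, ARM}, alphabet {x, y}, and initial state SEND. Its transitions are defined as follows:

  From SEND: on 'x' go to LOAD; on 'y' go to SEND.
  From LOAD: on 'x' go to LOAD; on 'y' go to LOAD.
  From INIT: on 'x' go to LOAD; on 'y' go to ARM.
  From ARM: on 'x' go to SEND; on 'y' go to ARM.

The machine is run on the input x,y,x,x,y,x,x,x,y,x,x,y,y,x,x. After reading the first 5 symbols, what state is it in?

LOAD

Trace: SEND -x-> LOAD -y-> LOAD -x-> LOAD -x-> LOAD -y-> LOAD
After 5 symbols: LOAD.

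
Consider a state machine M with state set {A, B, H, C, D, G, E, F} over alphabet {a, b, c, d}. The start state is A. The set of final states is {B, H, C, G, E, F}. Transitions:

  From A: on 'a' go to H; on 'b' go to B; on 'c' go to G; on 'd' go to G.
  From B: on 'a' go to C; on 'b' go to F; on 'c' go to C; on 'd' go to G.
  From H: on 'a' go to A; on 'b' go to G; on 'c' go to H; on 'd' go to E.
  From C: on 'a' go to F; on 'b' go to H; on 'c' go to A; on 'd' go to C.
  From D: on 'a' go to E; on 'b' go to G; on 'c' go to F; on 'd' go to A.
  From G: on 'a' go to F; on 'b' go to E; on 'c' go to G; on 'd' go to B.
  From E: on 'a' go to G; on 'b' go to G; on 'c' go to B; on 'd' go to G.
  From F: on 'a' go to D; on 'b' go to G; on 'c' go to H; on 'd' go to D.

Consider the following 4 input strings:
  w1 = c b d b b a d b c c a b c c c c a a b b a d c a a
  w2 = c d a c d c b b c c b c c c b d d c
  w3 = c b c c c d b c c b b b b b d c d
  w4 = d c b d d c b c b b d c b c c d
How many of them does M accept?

w1: Trace: A -c-> G -b-> E -d-> G -b-> E -b-> G -a-> F -d-> D -b-> G -c-> G -c-> G -a-> F -b-> G -c-> G -c-> G -c-> G -c-> G -a-> F -a-> D -b-> G -b-> E -a-> G -d-> B -c-> C -a-> F -a-> D  → end D, rejected
w2: Trace: A -c-> G -d-> B -a-> C -c-> A -d-> G -c-> G -b-> E -b-> G -c-> G -c-> G -b-> E -c-> B -c-> C -c-> A -b-> B -d-> G -d-> B -c-> C  → end C, accepted
w3: Trace: A -c-> G -b-> E -c-> B -c-> C -c-> A -d-> G -b-> E -c-> B -c-> C -b-> H -b-> G -b-> E -b-> G -b-> E -d-> G -c-> G -d-> B  → end B, accepted
w4: Trace: A -d-> G -c-> G -b-> E -d-> G -d-> B -c-> C -b-> H -c-> H -b-> G -b-> E -d-> G -c-> G -b-> E -c-> B -c-> C -d-> C  → end C, accepted

3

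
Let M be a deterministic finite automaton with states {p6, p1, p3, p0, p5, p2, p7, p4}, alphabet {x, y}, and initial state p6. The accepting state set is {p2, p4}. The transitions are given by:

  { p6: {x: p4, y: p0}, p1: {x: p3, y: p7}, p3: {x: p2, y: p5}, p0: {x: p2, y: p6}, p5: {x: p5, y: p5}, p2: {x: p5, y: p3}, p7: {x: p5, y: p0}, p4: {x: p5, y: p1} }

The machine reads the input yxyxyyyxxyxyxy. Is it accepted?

start at p6
read 'y': p6 → p0
read 'x': p0 → p2
read 'y': p2 → p3
read 'x': p3 → p2
read 'y': p2 → p3
read 'y': p3 → p5
read 'y': p5 → p5
read 'x': p5 → p5
read 'x': p5 → p5
read 'y': p5 → p5
read 'x': p5 → p5
read 'y': p5 → p5
read 'x': p5 → p5
read 'y': p5 → p5
End state p5 is not accepting.

No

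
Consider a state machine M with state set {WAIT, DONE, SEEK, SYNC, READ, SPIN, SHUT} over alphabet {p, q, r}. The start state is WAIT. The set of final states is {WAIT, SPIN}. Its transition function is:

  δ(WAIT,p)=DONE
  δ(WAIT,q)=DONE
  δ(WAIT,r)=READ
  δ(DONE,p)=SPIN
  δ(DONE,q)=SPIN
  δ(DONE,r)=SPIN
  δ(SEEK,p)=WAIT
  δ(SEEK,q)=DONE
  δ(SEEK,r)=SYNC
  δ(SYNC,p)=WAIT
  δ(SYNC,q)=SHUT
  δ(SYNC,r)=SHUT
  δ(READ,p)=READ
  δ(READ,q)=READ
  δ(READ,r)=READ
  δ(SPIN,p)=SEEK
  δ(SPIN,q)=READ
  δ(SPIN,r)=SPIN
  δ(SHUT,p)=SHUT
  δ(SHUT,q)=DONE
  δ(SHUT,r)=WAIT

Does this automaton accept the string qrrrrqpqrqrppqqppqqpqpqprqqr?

No

start at WAIT
read 'q': WAIT → DONE
read 'r': DONE → SPIN
read 'r': SPIN → SPIN
read 'r': SPIN → SPIN
read 'r': SPIN → SPIN
read 'q': SPIN → READ
read 'p': READ → READ
read 'q': READ → READ
read 'r': READ → READ
read 'q': READ → READ
read 'r': READ → READ
read 'p': READ → READ
read 'p': READ → READ
read 'q': READ → READ
read 'q': READ → READ
read 'p': READ → READ
read 'p': READ → READ
read 'q': READ → READ
read 'q': READ → READ
read 'p': READ → READ
read 'q': READ → READ
read 'p': READ → READ
read 'q': READ → READ
read 'p': READ → READ
read 'r': READ → READ
read 'q': READ → READ
read 'q': READ → READ
read 'r': READ → READ
End state READ is not accepting.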